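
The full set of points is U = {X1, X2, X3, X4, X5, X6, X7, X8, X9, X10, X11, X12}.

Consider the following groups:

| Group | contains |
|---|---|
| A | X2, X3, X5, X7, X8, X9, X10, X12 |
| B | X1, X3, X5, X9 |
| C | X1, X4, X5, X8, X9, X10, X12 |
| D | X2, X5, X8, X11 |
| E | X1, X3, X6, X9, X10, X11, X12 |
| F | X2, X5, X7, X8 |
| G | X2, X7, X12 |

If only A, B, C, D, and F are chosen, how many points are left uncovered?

1

Union of A, B, C, D, F = {X1, X2, X3, X4, X5, X7, X8, X9, X10, X11, X12}.
Not covered: X6 — 1 point.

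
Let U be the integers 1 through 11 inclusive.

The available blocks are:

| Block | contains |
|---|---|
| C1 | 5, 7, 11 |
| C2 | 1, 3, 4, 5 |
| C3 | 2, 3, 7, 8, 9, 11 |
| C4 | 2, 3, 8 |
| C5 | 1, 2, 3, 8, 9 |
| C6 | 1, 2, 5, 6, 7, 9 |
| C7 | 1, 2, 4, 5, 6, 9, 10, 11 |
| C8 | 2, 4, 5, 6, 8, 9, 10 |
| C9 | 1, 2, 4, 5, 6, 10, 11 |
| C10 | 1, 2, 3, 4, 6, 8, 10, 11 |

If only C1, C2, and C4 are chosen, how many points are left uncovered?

Union of C1, C2, C4 = {1, 2, 3, 4, 5, 7, 8, 11}.
Not covered: 6, 9, 10 — 3 points.

3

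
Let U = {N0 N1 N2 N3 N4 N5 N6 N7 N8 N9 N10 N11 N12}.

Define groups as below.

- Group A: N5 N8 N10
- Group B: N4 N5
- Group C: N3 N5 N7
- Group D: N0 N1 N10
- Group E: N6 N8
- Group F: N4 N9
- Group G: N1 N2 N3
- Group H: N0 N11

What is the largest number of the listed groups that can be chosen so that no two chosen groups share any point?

4

C, D, E, F are pairwise disjoint (C={N3,N5,N7}; D={N0,N1,N10}; E={N6,N8}; F={N4,N9}).
Every remaining group overlaps one of these, and no 5 of the listed groups are pairwise disjoint, so 4 is the maximum.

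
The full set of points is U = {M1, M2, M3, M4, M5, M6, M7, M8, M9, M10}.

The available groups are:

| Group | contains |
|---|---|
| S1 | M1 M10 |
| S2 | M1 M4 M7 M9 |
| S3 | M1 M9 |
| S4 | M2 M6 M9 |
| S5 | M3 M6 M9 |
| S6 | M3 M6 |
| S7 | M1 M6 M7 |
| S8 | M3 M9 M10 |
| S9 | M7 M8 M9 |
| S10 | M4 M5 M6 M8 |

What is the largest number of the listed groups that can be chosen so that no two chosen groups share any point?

S1, S6, S9 are pairwise disjoint (S1={M1,M10}; S6={M3,M6}; S9={M7,M8,M9}).
Every remaining group overlaps one of these, and no 4 of the listed groups are pairwise disjoint, so 3 is the maximum.

3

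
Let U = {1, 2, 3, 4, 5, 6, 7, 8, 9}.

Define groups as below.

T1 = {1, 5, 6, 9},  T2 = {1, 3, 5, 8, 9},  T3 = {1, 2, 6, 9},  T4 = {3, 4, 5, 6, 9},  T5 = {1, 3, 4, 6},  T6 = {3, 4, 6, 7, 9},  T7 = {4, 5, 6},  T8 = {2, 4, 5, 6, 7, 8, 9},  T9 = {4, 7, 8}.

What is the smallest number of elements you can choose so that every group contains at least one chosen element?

H = {6, 8} meets every group (each contains at least one member of H), and |H| = 2.
The groups T3, T9 are pairwise disjoint, so any hitting set needs a separate element for each — at least 2. Hence 2 is optimal.

2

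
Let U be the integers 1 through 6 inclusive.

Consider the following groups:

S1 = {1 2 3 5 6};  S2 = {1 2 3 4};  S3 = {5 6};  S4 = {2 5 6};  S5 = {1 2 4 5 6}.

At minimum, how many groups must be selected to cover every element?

Take {S1, S5}. Their union is {1, 2, 3, 4, 5, 6}, which is all 6 elements.
No single group has all 6 elements (the largest, S1, has 5), so 2 is optimal.

2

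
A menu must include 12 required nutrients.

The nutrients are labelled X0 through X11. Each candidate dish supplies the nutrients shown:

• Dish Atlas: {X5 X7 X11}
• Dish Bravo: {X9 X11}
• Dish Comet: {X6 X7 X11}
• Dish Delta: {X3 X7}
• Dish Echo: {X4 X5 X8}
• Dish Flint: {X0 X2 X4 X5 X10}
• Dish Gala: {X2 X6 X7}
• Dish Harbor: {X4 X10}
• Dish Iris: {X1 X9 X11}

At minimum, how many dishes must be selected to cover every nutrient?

5

Take {Delta, Echo, Flint, Gala, Iris}. Their union is {X0, X1, X2, X3, X4, X5, X6, X7, X8, X9, X10, X11}, which is all 12 nutrients.
No 4 of the 9 dishes cover everything (all 126 combinations miss at least one nutrient), so 5 is optimal.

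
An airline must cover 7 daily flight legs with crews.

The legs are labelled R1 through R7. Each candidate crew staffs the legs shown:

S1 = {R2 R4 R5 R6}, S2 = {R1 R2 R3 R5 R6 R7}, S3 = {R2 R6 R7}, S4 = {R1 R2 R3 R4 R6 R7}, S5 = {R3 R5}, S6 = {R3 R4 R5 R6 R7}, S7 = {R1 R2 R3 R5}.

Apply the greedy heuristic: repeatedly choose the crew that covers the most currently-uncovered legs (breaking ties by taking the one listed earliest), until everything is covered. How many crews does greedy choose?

2

Greedy: pick S2 (covers 6 new) → pick S1 (covers 1 new). Total picks: 2.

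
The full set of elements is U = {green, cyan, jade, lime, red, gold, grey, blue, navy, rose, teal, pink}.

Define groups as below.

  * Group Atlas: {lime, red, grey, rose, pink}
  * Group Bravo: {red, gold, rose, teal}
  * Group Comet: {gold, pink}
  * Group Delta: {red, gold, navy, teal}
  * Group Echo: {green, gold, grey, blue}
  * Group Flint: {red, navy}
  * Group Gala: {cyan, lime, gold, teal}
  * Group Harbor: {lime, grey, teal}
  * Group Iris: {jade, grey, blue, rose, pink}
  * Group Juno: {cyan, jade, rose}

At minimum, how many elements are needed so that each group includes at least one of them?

4

Take H = {red, gold, rose, teal}. Each listed group contains at least one of these, so H is a hitting set of size 4.
The groups Comet, Flint, Harbor, Juno are pairwise disjoint, so any hitting set needs a separate element for each — at least 4. Hence 4 is optimal.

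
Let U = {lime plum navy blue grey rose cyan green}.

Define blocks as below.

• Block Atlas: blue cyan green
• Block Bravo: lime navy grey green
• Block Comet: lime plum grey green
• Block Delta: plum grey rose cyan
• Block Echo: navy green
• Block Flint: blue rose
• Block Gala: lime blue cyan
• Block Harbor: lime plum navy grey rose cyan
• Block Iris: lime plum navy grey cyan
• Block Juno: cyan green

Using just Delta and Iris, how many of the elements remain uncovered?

Union of Delta, Iris = {lime, plum, navy, grey, rose, cyan}.
Not covered: blue, green — 2 elements.

2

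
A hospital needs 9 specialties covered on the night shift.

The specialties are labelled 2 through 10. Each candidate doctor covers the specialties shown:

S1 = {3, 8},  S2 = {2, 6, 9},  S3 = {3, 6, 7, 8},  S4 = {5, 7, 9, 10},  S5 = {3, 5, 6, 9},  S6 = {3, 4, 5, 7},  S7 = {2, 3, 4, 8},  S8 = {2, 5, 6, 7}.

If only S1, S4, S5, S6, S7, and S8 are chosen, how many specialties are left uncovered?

0

Union of S1, S4, S5, S6, S7, S8 = {2, 3, 4, 5, 6, 7, 8, 9, 10} — that's every specialty, so 0 are uncovered.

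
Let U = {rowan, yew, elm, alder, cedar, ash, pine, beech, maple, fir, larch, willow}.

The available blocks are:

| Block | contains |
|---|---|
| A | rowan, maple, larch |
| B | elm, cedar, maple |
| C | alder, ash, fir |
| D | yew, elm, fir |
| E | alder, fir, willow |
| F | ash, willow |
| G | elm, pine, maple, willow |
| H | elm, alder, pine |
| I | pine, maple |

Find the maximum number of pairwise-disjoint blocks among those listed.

3

D, F, I are pairwise disjoint (D={yew,elm,fir}; F={ash,willow}; I={pine,maple}).
Every remaining block overlaps one of these, and no 4 of the listed blocks are pairwise disjoint, so 3 is the maximum.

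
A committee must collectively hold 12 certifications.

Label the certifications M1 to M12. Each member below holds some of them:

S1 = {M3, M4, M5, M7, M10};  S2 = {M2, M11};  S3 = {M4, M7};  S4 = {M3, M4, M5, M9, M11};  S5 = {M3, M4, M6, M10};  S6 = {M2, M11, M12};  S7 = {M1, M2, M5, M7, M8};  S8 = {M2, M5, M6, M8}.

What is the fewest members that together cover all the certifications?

4

Take {S4, S5, S6, S7}. Their union is {M1, M2, M3, M4, M5, M6, M7, M8, M9, M10, M11, M12}, which is all 12 certifications.
No 3 of the 8 members cover everything (all 56 combinations miss at least one certification), so 4 is optimal.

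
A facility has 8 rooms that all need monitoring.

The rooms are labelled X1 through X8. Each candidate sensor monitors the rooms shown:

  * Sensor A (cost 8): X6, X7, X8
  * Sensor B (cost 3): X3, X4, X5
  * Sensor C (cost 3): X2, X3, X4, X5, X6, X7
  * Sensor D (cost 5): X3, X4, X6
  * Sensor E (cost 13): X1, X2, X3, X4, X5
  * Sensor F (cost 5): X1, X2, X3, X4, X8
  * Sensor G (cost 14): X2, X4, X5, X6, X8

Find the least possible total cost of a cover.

8

C, F together cover every room (C ∪ F = {X1, X2, X3, X4, X5, X6, X7, X8}); total cost 3 + 5 = 8.
No covering selection has total cost below 8.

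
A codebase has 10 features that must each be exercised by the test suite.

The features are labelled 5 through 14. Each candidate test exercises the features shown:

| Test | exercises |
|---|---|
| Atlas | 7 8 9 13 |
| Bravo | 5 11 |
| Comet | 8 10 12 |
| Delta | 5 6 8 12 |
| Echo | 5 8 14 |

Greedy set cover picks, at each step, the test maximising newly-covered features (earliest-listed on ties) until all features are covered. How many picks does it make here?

Greedy: pick Atlas (covers 4 new) → pick Delta (covers 3 new) → pick Bravo (covers 1 new) → pick Comet (covers 1 new) → pick Echo (covers 1 new). Total picks: 5.

5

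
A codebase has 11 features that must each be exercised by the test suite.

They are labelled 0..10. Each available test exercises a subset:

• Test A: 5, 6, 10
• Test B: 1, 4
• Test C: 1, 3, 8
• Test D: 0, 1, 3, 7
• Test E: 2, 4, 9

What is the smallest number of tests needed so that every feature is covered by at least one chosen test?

Take {A, C, D, E}. Their union is {0, 1, 2, 3, 4, 5, 6, 7, 8, 9, 10}, which is all 11 features.
Only D contains 0, so D is forced; the remaining 7 features need at least 3 more tests (each remaining test adds at most 3) — so at least 4 tests are needed, and 4 is optimal.

4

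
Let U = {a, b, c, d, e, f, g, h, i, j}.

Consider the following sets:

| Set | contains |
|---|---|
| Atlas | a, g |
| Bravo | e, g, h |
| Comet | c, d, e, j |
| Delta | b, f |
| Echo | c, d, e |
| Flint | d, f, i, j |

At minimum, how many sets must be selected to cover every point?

5

Atlas, Bravo, Delta, Echo, and Flint cover everything between them: the union {a, b, c, d, e, f, g, h, i, j} is all of U.
No 4 of the 6 sets cover everything (all 15 combinations miss at least one point), so 5 is optimal.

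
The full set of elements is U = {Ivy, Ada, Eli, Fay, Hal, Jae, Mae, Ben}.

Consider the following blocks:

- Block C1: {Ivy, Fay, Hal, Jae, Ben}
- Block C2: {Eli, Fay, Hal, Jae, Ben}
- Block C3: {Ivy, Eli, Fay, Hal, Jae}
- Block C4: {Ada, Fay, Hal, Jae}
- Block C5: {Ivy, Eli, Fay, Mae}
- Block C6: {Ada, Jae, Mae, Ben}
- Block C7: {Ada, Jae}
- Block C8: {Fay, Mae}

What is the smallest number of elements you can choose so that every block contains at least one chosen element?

The 2 elements {Jae, Mae} hit every block.
The blocks C5, C7 are pairwise disjoint, so any hitting set needs a separate element for each — at least 2. Hence 2 is optimal.

2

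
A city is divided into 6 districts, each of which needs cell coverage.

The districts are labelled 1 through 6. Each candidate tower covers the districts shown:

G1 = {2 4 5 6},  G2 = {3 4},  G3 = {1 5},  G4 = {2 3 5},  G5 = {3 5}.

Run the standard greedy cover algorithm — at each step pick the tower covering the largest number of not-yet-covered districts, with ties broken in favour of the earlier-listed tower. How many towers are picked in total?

Greedy: pick G1 (covers 4 new) → pick G2 (covers 1 new) → pick G3 (covers 1 new). Total picks: 3.

3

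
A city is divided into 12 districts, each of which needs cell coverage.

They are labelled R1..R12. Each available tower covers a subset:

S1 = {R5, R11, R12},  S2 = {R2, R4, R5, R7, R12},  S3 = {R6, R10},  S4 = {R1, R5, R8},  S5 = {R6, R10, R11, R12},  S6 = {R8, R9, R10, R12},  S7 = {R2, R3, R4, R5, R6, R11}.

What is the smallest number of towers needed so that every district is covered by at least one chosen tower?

Take {S2, S4, S6, S7}. Their union is {R1, R2, R3, R4, R5, R6, R7, R8, R9, R10, R11, R12}, which is all 12 districts.
Only S2 contains R7, so S2 is forced; the remaining 7 districts need at least 3 more towers (each remaining tower adds at most 3) — so at least 4 towers are needed, and 4 is optimal.

4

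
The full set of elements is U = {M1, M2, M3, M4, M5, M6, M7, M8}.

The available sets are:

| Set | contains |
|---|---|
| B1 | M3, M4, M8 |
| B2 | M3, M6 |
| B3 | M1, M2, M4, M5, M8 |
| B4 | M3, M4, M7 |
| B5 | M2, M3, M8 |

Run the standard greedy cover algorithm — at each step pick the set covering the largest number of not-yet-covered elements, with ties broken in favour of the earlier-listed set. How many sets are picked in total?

Greedy: pick B3 (covers 5 new) → pick B2 (covers 2 new) → pick B4 (covers 1 new). Total picks: 3.

3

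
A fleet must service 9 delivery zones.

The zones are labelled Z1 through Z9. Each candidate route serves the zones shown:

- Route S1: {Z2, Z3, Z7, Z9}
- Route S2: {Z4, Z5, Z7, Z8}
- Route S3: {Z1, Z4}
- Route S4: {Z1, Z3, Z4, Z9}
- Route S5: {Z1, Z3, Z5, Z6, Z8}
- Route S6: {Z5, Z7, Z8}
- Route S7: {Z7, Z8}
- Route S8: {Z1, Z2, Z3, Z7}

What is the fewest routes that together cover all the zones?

S1 and S2 and S5 together: S1 ∪ S2 ∪ S5 = {Z1, Z2, Z3, Z4, Z5, Z6, Z7, Z8, Z9} — every zone is covered.
Only S5 contains Z6, so S5 is forced; the remaining 4 zones need at least 2 more routes (each remaining route adds at most 3) — so at least 3 routes are needed, and 3 is optimal.

3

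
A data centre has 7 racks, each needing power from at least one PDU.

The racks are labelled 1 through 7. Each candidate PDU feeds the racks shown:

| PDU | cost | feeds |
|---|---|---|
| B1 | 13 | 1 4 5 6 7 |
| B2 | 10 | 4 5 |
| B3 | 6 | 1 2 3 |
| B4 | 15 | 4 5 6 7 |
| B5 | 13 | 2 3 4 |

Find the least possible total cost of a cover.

19

B1, B3 together cover every rack (B1 ∪ B3 = {1, 2, 3, 4, 5, 6, 7}); total cost 13 + 6 = 19.
No covering selection has total cost below 19.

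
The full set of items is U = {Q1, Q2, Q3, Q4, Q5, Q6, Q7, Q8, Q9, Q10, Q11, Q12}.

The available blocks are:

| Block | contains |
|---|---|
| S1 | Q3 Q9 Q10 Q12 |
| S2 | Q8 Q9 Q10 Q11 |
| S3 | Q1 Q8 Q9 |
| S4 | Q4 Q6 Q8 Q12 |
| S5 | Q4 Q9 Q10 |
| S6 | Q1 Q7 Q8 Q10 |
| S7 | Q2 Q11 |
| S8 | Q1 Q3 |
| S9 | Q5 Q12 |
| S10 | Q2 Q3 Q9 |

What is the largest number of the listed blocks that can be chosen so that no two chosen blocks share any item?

S5, S7, S8, S9 are pairwise disjoint (S5={Q4,Q9,Q10}; S7={Q2,Q11}; S8={Q1,Q3}; S9={Q5,Q12}).
Every remaining block overlaps one of these, and no 5 of the listed blocks are pairwise disjoint, so 4 is the maximum.

4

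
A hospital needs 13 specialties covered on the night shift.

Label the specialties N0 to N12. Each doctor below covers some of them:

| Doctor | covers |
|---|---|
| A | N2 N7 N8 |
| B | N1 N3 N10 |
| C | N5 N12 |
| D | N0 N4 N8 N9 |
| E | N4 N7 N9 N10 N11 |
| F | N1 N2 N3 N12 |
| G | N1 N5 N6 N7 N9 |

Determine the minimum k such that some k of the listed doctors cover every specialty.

Take {D, E, F, G}. Their union is {N0, N1, N2, N3, N4, N5, N6, N7, N8, N9, N10, N11, N12}, which is all 13 specialties.
Only D contains N0, so D is forced; the remaining 9 specialties need at least 3 more doctors (each remaining doctor adds at most 4) — so at least 4 doctors are needed, and 4 is optimal.

4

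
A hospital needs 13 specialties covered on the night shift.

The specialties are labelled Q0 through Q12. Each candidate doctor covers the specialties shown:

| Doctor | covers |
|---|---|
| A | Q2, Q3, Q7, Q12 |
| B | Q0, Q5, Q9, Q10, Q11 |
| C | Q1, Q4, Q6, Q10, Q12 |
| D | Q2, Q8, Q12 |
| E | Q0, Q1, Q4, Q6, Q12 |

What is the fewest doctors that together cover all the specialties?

Take {A, B, D, E}. Their union is {Q0, Q1, Q2, Q3, Q4, Q5, Q6, Q7, Q8, Q9, Q10, Q11, Q12}, which is all 13 specialties.
No 3 of the 5 doctors cover everything (all 10 combinations miss at least one specialty), so 4 is optimal.

4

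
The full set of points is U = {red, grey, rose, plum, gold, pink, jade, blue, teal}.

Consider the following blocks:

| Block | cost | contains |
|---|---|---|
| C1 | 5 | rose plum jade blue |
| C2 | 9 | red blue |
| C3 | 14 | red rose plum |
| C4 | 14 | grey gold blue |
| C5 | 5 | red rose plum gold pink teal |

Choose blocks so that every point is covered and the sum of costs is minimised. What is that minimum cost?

C1, C4, C5 together cover every point (C1 ∪ C4 ∪ C5 = {red, grey, rose, plum, gold, pink, jade, blue, teal}); total cost 5 + 14 + 5 = 24.
No covering selection has total cost below 24.

24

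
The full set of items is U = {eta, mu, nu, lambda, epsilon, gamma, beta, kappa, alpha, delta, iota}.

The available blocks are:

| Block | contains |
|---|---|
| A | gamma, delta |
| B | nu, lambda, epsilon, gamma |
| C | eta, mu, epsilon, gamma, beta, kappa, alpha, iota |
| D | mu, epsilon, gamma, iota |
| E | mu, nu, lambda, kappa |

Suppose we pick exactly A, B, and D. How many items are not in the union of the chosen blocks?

4

Union of A, B, D = {mu, nu, lambda, epsilon, gamma, delta, iota}.
Not covered: eta, beta, kappa, alpha — 4 items.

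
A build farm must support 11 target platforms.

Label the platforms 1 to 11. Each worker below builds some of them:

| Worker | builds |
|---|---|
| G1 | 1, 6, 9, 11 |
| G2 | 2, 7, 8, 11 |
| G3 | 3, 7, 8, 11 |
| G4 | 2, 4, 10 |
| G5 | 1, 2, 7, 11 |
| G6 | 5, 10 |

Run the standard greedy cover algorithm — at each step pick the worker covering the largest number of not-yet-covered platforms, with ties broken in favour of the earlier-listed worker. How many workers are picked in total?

5

Greedy: pick G1 (covers 4 new) → pick G2 (covers 3 new) → pick G4 (covers 2 new) → pick G3 (covers 1 new) → pick G6 (covers 1 new). Total picks: 5.
(The true minimum cover uses only 4 workers, so greedy is not optimal here.)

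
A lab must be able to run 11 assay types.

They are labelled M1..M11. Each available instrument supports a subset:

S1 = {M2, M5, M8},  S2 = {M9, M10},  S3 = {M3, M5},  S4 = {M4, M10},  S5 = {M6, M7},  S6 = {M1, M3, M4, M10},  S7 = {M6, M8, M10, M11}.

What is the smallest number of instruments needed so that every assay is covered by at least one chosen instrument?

S1 and S2 and S5 and S6 and S7 together: S1 ∪ S2 ∪ S5 ∪ S6 ∪ S7 = {M1, M2, M3, M4, M5, M6, M7, M8, M9, M10, M11} — every assay is covered.
No 4 of the 7 instruments cover everything (all 35 combinations miss at least one assay), so 5 is optimal.

5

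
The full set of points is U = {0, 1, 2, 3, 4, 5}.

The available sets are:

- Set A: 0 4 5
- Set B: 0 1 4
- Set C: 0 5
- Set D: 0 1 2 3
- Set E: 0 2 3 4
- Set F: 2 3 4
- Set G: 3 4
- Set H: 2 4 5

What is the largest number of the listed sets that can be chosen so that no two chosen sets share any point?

2

C, F are pairwise disjoint (C={0,5}; F={2,3,4}).
Every remaining set overlaps one of these, and no 3 of the listed sets are pairwise disjoint, so 2 is the maximum.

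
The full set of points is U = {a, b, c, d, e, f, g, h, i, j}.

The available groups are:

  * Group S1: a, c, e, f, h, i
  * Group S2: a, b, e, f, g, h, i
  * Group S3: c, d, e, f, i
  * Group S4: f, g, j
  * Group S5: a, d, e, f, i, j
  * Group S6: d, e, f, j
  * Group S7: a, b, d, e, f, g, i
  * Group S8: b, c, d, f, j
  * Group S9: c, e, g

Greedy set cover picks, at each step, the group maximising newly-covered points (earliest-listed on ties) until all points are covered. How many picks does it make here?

Greedy: pick S2 (covers 7 new) → pick S8 (covers 3 new). Total picks: 2.

2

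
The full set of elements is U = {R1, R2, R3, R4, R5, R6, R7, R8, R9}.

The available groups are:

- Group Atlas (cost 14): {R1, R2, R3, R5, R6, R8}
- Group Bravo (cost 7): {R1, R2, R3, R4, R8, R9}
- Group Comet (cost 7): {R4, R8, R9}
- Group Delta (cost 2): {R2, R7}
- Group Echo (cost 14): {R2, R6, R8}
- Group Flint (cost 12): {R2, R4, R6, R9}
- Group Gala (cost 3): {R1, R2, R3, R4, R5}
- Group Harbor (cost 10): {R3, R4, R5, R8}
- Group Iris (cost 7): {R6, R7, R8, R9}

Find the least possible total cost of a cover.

Gala, Iris together cover every element (Gala ∪ Iris = {R1, R2, R3, R4, R5, R6, R7, R8, R9}); total cost 3 + 7 = 10.
No covering selection has total cost below 10.

10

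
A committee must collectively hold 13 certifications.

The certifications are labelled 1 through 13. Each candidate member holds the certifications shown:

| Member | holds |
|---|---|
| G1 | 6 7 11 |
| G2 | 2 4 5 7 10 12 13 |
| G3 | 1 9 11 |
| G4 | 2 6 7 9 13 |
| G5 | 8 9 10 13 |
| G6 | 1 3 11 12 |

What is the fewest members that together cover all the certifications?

Take {G2, G4, G5, G6}. Their union is {1, 2, 3, 4, 5, 6, 7, 8, 9, 10, 11, 12, 13}, which is all 13 certifications.
No 3 of the 6 members cover everything (all 20 combinations miss at least one certification), so 4 is optimal.

4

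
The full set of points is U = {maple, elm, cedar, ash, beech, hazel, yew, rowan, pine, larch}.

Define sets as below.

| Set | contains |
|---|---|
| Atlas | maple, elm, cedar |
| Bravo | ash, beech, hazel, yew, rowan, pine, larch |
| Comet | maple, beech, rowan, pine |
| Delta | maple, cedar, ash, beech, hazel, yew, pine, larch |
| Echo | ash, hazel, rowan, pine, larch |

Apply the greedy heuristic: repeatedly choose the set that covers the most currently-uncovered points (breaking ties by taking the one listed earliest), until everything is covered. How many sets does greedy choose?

Greedy: pick Delta (covers 8 new) → pick Atlas (covers 1 new) → pick Bravo (covers 1 new). Total picks: 3.
(The true minimum cover uses only 2 sets, so greedy is not optimal here.)

3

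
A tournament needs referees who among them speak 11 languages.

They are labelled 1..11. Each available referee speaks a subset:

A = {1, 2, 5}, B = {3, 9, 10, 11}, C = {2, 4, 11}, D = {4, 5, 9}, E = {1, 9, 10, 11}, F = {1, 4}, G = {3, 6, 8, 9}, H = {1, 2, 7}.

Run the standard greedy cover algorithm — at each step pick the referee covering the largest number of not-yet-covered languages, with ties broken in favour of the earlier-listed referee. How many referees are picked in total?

5

Greedy: pick B (covers 4 new) → pick A (covers 3 new) → pick G (covers 2 new) → pick C (covers 1 new) → pick H (covers 1 new). Total picks: 5.
(The true minimum cover uses only 4 referees, so greedy is not optimal here.)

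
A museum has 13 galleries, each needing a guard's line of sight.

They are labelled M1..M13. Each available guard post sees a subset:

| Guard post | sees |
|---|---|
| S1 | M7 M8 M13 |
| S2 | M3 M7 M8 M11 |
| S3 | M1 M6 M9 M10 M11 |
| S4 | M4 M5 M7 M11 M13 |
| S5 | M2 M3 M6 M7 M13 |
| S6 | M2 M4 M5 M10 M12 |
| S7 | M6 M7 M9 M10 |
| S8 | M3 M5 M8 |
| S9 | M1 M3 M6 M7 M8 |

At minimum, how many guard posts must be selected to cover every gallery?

S4 and S6 and S7 and S9 together: S4 ∪ S6 ∪ S7 ∪ S9 = {M1, M2, M3, M4, M5, M6, M7, M8, M9, M10, M11, M12, M13} — every gallery is covered.
No 3 of the 9 guard posts cover everything (all 84 combinations miss at least one gallery), so 4 is optimal.

4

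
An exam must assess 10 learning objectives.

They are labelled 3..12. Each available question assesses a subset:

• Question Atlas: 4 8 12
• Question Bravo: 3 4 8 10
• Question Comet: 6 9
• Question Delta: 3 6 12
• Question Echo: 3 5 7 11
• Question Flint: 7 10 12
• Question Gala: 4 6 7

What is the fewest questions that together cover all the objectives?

4

Atlas and Bravo and Comet and Echo together: Atlas ∪ Bravo ∪ Comet ∪ Echo = {3, 4, 5, 6, 7, 8, 9, 10, 11, 12} — every objective is covered.
No 3 of the 7 questions cover everything (all 35 combinations miss at least one objective), so 4 is optimal.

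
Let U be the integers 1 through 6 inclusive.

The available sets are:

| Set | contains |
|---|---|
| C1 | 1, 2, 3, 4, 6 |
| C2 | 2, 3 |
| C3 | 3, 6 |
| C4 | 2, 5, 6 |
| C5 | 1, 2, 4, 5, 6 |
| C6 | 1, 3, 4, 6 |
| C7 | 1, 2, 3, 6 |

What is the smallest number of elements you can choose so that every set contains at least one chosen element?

2

The 2 elements {2, 6} hit every set.
No single element lies in every set, so at least 2 are needed and 2 is optimal.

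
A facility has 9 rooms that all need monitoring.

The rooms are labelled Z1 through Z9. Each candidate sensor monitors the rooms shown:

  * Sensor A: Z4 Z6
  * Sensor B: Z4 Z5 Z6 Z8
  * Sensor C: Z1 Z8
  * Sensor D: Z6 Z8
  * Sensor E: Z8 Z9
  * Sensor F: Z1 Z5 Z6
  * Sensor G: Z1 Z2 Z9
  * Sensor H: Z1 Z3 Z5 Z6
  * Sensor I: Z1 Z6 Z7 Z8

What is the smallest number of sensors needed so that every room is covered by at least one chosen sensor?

4

Take {B, G, H, I}. Their union is {Z1, Z2, Z3, Z4, Z5, Z6, Z7, Z8, Z9}, which is all 9 rooms.
Only H contains Z3, so H is forced; the remaining 5 rooms need at least 3 more sensors (each remaining sensor adds at most 2) — so at least 4 sensors are needed, and 4 is optimal.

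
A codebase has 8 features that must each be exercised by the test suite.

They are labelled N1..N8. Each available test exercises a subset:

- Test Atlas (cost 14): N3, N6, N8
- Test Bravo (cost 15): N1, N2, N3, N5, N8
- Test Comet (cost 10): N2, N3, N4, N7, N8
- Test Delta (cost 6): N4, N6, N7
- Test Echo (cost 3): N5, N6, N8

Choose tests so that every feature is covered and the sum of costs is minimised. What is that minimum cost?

21

Bravo, Delta together cover every feature (Bravo ∪ Delta = {N1, N2, N3, N4, N5, N6, N7, N8}); total cost 15 + 6 = 21.
The greedy pick Echo, Comet, Bravo costs 28; no covering selection beats 21.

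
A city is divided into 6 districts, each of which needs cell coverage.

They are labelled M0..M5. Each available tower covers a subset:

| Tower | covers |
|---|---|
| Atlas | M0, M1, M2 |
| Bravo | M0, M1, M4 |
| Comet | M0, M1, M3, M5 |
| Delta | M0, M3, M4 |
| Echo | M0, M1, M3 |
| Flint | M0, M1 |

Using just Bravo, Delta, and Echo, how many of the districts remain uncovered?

2

Union of Bravo, Delta, Echo = {M0, M1, M3, M4}.
Not covered: M2, M5 — 2 districts.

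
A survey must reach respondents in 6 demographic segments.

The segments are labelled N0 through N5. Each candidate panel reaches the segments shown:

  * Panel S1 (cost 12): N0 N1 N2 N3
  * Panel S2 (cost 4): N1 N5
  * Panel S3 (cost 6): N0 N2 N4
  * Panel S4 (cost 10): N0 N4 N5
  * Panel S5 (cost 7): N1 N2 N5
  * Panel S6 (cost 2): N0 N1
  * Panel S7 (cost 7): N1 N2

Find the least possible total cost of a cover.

22

S1, S4 together cover every segment (S1 ∪ S4 = {N0, N1, N2, N3, N4, N5}); total cost 12 + 10 = 22.
The greedy pick S6, S3, S2, S1 costs 24; no covering selection beats 22.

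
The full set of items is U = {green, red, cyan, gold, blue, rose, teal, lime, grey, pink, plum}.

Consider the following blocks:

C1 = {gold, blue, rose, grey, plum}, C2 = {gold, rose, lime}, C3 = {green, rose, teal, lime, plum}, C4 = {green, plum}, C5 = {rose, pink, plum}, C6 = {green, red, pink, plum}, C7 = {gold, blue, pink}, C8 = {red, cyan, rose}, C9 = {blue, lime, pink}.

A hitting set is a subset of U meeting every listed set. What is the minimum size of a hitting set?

3

Take H = {green, rose, pink}. Each listed block contains at least one of these, so H is a hitting set of size 3.
The blocks C4, C8, C9 are pairwise disjoint, so any hitting set needs a separate item for each — at least 3. Hence 3 is optimal.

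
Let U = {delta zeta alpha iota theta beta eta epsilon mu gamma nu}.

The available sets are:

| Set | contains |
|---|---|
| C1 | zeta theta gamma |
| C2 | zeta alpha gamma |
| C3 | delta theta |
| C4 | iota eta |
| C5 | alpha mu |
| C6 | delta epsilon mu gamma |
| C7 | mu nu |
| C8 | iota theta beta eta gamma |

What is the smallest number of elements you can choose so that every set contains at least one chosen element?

4

The 4 elements {delta, zeta, eta, mu} hit every set.
The sets C2, C3, C4, C7 are pairwise disjoint, so any hitting set needs a separate element for each — at least 4. Hence 4 is optimal.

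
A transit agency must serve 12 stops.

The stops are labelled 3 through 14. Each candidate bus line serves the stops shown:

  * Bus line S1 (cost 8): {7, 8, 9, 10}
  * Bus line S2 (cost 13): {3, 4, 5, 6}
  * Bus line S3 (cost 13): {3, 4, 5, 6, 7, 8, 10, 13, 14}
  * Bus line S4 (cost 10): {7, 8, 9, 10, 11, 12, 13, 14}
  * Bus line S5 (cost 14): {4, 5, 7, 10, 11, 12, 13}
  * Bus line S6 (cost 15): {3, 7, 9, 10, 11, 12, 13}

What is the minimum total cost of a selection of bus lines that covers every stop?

23

S3, S4 together cover every stop (S3 ∪ S4 = {3, 4, 5, 6, 7, 8, 9, 10, 11, 12, 13, 14}); total cost 13 + 10 = 23.
No covering selection has total cost below 23.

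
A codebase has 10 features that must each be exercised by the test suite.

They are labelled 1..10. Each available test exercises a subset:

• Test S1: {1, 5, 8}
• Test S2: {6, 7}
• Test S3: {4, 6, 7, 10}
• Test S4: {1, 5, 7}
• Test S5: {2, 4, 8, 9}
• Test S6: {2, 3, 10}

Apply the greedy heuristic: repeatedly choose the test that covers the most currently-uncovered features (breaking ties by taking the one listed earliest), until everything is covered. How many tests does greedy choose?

4

Greedy: pick S3 (covers 4 new) → pick S1 (covers 3 new) → pick S5 (covers 2 new) → pick S6 (covers 1 new). Total picks: 4.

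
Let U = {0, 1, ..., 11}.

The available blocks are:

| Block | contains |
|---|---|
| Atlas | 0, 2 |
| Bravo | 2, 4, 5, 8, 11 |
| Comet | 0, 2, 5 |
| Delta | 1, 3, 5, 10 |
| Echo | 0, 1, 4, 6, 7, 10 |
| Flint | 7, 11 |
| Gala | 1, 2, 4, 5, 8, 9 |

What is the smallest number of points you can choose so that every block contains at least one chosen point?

Take H = {2, 10, 11}. Each listed block contains at least one of these, so H is a hitting set of size 3.
The blocks Atlas, Delta, Flint are pairwise disjoint, so any hitting set needs a separate point for each — at least 3. Hence 3 is optimal.

3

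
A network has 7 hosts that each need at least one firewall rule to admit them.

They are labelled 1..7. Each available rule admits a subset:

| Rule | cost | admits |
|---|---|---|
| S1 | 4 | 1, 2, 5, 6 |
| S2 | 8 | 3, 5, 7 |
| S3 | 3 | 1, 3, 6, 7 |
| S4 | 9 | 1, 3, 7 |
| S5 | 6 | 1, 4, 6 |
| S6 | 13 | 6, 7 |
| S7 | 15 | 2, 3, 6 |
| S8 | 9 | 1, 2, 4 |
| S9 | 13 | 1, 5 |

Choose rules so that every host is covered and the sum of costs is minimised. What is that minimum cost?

13

S1, S3, S5 together cover every host (S1 ∪ S3 ∪ S5 = {1, 2, 3, 4, 5, 6, 7}); total cost 4 + 3 + 6 = 13.
No covering selection has total cost below 13.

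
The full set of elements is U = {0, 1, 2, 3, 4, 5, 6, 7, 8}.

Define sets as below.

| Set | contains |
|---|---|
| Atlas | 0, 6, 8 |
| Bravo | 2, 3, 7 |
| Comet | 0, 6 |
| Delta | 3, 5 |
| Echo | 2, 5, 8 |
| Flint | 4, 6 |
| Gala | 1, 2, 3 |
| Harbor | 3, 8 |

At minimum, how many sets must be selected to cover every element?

Bravo, Comet, Echo, Flint, and Gala cover everything between them: the union {0, 1, 2, 3, 4, 5, 6, 7, 8} is all of U.
No 4 of the 8 sets cover everything (all 70 combinations miss at least one element), so 5 is optimal.

5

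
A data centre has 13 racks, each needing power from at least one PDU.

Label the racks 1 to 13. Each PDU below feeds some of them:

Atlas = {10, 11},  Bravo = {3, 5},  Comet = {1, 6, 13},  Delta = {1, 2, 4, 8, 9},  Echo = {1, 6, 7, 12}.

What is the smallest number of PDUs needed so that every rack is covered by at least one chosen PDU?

Atlas and Bravo and Comet and Delta and Echo together: Atlas ∪ Bravo ∪ Comet ∪ Delta ∪ Echo = {1, 2, 3, 4, 5, 6, 7, 8, 9, 10, 11, 12, 13} — every rack is covered.
No 4 of the 5 PDUs cover everything (all 5 combinations miss at least one rack), so 5 is optimal.

5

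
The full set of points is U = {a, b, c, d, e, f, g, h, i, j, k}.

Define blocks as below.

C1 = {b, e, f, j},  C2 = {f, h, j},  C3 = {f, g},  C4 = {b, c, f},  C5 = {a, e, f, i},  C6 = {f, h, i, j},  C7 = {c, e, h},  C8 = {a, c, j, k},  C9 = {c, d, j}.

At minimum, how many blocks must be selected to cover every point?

5

Take {C1, C3, C6, C8, C9}. Their union is {a, b, c, d, e, f, g, h, i, j, k}, which is all 11 points.
No 4 of the 9 blocks cover everything (all 126 combinations miss at least one point), so 5 is optimal.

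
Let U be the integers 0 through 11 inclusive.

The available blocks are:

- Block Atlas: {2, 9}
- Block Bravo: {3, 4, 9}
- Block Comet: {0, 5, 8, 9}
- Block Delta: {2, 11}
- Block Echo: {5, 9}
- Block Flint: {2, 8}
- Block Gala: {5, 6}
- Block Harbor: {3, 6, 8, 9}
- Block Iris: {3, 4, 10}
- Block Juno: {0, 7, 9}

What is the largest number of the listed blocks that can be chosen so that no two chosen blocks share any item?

Delta, Gala, Iris, Juno are pairwise disjoint (Delta={2,11}; Gala={5,6}; Iris={3,4,10}; Juno={0,7,9}).
Every remaining block overlaps one of these, and no 5 of the listed blocks are pairwise disjoint, so 4 is the maximum.

4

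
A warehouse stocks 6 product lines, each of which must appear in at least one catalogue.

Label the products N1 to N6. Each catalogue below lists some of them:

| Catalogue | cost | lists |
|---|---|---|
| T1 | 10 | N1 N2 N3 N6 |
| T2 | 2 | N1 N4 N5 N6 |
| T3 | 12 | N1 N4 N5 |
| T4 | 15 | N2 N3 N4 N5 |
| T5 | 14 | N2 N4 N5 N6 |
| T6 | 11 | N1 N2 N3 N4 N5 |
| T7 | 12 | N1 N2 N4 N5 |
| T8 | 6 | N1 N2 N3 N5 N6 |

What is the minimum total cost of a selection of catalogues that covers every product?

8

T2, T8 together cover every product (T2 ∪ T8 = {N1, N2, N3, N4, N5, N6}); total cost 2 + 6 = 8.
No covering selection has total cost below 8.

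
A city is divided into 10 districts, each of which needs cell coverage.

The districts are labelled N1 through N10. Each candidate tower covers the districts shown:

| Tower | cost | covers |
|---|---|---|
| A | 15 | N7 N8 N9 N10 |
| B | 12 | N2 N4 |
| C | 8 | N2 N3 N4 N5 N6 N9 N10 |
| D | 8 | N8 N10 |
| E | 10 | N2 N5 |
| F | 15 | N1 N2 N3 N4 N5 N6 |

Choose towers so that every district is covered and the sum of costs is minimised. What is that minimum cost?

30

A, F together cover every district (A ∪ F = {N1, N2, N3, N4, N5, N6, N7, N8, N9, N10}); total cost 15 + 15 = 30.
The greedy pick C, A, F costs 38; no covering selection beats 30.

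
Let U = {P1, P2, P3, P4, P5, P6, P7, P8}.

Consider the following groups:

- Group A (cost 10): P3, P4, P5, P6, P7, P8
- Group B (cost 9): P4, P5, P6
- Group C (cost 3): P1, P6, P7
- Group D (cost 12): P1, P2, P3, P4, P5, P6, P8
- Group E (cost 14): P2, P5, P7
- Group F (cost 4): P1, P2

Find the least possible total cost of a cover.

A, F together cover every element (A ∪ F = {P1, P2, P3, P4, P5, P6, P7, P8}); total cost 10 + 4 = 14.
The greedy pick C, D costs 15; no covering selection beats 14.

14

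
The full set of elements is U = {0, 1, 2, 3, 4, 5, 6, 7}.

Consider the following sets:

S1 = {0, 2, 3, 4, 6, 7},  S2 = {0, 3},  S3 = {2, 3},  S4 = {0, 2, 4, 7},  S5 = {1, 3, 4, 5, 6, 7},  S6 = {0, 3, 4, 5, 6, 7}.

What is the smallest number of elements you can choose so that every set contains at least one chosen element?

Take H = {0, 3}. Each listed set contains at least one of these, so H is a hitting set of size 2.
No single element lies in every set, so at least 2 are needed and 2 is optimal.

2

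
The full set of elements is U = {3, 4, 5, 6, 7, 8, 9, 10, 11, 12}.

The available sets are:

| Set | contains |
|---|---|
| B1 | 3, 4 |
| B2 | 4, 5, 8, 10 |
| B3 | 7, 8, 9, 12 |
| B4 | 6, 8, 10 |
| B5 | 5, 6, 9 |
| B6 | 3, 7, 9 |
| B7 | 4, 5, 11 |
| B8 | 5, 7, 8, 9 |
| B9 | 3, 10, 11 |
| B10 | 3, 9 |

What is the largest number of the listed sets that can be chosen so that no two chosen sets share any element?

B4, B7, B10 are pairwise disjoint (B4={6,8,10}; B7={4,5,11}; B10={3,9}).
Every remaining set overlaps one of these, and no 4 of the listed sets are pairwise disjoint, so 3 is the maximum.

3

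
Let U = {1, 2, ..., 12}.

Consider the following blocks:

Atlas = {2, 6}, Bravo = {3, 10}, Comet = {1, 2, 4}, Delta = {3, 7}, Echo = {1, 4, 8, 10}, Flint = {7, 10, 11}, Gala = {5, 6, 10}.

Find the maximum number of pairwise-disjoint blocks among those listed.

3

Comet, Delta, Gala are pairwise disjoint (Comet={1,2,4}; Delta={3,7}; Gala={5,6,10}).
Every remaining block overlaps one of these, and no 4 of the listed blocks are pairwise disjoint, so 3 is the maximum.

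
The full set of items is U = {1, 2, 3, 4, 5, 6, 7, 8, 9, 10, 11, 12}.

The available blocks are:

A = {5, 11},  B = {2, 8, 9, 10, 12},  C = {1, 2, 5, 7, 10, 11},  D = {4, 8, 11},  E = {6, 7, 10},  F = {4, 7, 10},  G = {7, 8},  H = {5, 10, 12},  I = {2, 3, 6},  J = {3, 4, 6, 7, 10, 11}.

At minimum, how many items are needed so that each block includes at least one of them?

Take T = {5, 6, 8, 10}. Each listed block contains at least one of these, so T is a hitting set of size 4.
No choice of 3 items meets every block, so 4 is the minimum.

4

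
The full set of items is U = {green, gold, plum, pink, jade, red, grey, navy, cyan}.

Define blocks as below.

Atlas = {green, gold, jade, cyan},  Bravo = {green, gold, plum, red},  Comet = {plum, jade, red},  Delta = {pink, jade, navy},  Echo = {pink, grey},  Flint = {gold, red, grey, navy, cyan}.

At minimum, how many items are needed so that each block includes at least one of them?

Take H = {pink, red, cyan}. Each listed block contains at least one of these, so H is a hitting set of size 3.
No choice of 2 items meets every block, so 3 is the minimum.

3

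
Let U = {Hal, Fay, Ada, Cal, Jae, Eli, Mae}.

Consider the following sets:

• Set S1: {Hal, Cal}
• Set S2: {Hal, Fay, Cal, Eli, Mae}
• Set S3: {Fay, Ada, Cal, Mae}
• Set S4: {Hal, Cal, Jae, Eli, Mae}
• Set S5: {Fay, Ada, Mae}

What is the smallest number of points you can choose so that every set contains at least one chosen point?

Take H = {Ada, Cal}. Each listed set contains at least one of these, so H is a hitting set of size 2.
The sets S1, S5 are pairwise disjoint, so any hitting set needs a separate point for each — at least 2. Hence 2 is optimal.

2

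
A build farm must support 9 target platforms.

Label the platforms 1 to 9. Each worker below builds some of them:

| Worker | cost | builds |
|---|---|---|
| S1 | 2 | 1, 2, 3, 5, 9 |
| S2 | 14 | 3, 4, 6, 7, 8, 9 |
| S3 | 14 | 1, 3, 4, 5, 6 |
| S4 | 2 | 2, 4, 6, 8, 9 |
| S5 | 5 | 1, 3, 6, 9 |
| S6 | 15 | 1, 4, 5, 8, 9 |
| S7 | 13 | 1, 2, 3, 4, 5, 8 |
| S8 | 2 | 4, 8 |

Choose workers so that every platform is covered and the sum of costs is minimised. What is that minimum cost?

16

S1, S2 together cover every platform (S1 ∪ S2 = {1, 2, 3, 4, 5, 6, 7, 8, 9}); total cost 2 + 14 = 16.
The greedy pick S1, S4, S2 costs 18; no covering selection beats 16.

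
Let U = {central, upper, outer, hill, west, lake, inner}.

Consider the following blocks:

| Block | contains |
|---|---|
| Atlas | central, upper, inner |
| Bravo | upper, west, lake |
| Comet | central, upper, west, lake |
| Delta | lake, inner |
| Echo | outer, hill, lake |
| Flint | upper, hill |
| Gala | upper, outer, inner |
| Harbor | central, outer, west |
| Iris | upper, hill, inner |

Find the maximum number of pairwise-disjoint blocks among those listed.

3

Delta, Flint, Harbor are pairwise disjoint (Delta={lake,inner}; Flint={upper,hill}; Harbor={central,outer,west}).
Every remaining block overlaps one of these, and no 4 of the listed blocks are pairwise disjoint, so 3 is the maximum.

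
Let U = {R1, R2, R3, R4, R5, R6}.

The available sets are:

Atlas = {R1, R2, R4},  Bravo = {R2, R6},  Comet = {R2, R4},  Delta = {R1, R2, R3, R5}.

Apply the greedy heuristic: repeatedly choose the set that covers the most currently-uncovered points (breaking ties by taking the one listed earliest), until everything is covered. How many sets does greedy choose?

Greedy: pick Delta (covers 4 new) → pick Atlas (covers 1 new) → pick Bravo (covers 1 new). Total picks: 3.

3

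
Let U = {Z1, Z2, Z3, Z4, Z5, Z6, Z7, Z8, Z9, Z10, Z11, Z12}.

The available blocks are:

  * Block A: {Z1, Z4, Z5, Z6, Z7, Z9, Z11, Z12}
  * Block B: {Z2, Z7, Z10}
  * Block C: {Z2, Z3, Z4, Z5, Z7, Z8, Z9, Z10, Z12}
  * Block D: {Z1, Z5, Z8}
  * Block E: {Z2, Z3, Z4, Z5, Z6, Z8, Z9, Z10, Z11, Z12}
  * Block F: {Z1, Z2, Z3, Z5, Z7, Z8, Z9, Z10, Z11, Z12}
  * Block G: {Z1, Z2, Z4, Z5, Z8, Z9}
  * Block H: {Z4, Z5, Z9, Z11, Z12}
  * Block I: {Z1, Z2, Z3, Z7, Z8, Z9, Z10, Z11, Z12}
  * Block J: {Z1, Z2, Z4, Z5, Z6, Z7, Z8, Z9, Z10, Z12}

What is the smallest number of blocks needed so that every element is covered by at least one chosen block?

Take {A, F}. Their union is {Z1, Z2, Z3, Z4, Z5, Z6, Z7, Z8, Z9, Z10, Z11, Z12}, which is all 12 elements.
No single block has all 12 elements (the largest, E, has 10), so 2 is optimal.

2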